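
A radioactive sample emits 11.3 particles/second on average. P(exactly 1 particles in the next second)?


Poisson(λ=11.3): P(X=1) = e^(-λ)×λ^k/k!
= e^(-11.3) × 11.3^1 / 1!
≈ 1.237292426e-05 × 11.3 / 1 ≈ 0.000140

P(X=1) ≈ 0.000140 ≈ 0.01%


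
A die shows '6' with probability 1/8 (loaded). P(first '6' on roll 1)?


Geometric: P(X=1) = (1-p)^(k-1)×p = (7/8)^0×1/8 = 1/8

P(X=1) = 1/8 ≈ 12.50%


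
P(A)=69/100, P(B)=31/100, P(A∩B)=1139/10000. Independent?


P(A)×P(B) = 2139/10000
P(A∩B) = 1139/10000
Not equal → NOT independent

No, not independent


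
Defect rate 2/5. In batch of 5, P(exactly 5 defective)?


Binomial: P(X=5) = C(5,5)×p^5×(1-p)^0
= 1 × 32/3125 × 1 = 32/3125

P(X=5) = 32/3125 ≈ 1.02%


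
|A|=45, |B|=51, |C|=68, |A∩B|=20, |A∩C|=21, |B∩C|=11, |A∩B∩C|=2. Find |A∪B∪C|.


|A∪B∪C| = 45+51+68-20-21-11+2 = 114

|A∪B∪C| = 114


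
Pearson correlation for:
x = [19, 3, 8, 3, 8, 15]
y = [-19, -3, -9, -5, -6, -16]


n=6, Σx=56, Σy=-58, Σxy=-745, Σx²=732, Σy²=768
r = (6×(-745) - 56×(-58))/√((6×732 - 56²)(6×768 - (-58)²))
= -1222/√(1256×1244) = -1222/√1562464 ≈ -1222/1249.9856 ≈ -0.9776

r ≈ -0.9776


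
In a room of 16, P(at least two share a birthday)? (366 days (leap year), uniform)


P(all different) = Π(366-i)/366 for i=0..15
= 0.717059
P(match) = 1 - 0.717059 = 0.282941

P ≈ 0.2829 ≈ 28.29%


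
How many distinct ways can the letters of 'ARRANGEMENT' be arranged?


Letters: 11, freq: {'A': 2, 'R': 2, 'N': 2, 'G': 1, 'E': 2, 'M': 1, 'T': 1}
11!/(2!×2!×2!×1!×2!×1!×1!) = 39916800/16 = 2494800

2494800


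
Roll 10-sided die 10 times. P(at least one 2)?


P(no 2)^10 = (9/10)^10 = 3486784401/10000000000
P(≥1) = 1 - 3486784401/10000000000 = 6513215599/10000000000

P = 6513215599/10000000000 ≈ 65.13%


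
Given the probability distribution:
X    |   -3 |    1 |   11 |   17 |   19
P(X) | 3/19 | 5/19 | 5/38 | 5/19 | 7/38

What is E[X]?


E[X] = Σ x·P(X=x)
= (-3)×(3/19) + (1)×(5/19) + (11)×(5/38) + (17)×(5/19) + (19)×(7/38)
= 175/19

E[X] = 175/19


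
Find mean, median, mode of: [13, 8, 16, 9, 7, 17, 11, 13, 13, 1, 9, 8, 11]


Sorted: [1, 7, 8, 8, 9, 9, 11, 11, 13, 13, 13, 16, 17]
Mean = 136/13
Median = 11
Freq: {13: 3, 8: 2, 16: 1, 9: 2, 7: 1, 17: 1, 11: 2, 1: 1}
Mode: [13]

Mean=136/13, Median=11, Mode=13


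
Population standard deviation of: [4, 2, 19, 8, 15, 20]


Mean = 68/6 = 34/3
  (4-34/3)²=484/9
  (2-34/3)²=784/9
  (19-34/3)²=529/9
  (8-34/3)²=100/9
  (15-34/3)²=121/9
  (20-34/3)²=676/9
Σ(x-μ)² = 898/3
σ² = (898/3)/6 = 449/9

σ = √(449/9) ≈ 7.0632


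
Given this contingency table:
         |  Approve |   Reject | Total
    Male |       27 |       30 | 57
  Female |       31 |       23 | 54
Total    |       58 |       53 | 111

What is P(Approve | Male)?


P(Approve | Male) = 27/(27+30) = 27/57 = 9/19

P(Approve|Male) = 9/19 ≈ 47.37%


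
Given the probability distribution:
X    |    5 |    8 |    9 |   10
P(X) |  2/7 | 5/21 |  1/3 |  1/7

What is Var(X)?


E[X] = 163/21
E[X²] = 191/3
Var(X) = E[X²] - (E[X])² = 191/3 - 26569/441 = 1508/441

Var(X) = 1508/441 ≈ 3.4195


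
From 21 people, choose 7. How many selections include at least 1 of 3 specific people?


Complement: C(21,7) - C(18,7) = 116280 - 31824 = 84456

84456


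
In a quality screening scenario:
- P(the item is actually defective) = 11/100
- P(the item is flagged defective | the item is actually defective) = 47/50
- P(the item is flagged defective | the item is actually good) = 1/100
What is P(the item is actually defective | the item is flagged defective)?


Using Bayes' theorem:
P(A|B) = P(B|A)·P(A) / P(B)

P(the item is flagged defective) = 47/50 × 11/100 + 1/100 × 89/100
= 517/5000 + 89/10000 = 1123/10000

P(the item is actually defective|the item is flagged defective) = (517/5000) / (1123/10000) = 1034/1123

P(the item is actually defective|the item is flagged defective) = 1034/1123 ≈ 92.07%


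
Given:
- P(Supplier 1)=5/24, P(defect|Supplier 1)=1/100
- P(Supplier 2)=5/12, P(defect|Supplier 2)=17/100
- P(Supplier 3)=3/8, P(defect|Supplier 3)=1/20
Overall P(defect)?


P(B) = Σ P(B|Aᵢ)×P(Aᵢ)
  1/100×5/24 = 1/480
  17/100×5/12 = 17/240
  1/20×3/8 = 3/160
Sum = 11/120

P(defect) = 11/120 ≈ 9.17%


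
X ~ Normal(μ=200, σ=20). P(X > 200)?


z = (200-200)/20 = 0.0
P(X > 200) = 1 - P(Z ≤ 0.0) = 1 - 0.5000 = 0.5000

P(X > 200) ≈ 0.5000


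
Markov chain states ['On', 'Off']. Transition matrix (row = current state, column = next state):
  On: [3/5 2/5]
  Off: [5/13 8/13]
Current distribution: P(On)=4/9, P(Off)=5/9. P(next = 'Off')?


P(next=Off) = Σᵢ P(now=i)×P(i→Off)
= 4/9×2/5 + 5/9×8/13
= 8/45 + 40/117 = 304/585

P = 304/585 ≈ 0.5197


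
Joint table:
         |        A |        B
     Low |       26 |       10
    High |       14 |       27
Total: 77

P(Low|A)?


P(Low|A) = 26/(26+14) = 26/40 = 13/20

P = 13/20 ≈ 65.00%


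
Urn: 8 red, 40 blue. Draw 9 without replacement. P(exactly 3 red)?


Hypergeometric: C(8,3)×C(40,6)/C(48,9)
= 56×3838380/1677106640 = 2686866/20963833

P(X=3) = 2686866/20963833 ≈ 12.82%


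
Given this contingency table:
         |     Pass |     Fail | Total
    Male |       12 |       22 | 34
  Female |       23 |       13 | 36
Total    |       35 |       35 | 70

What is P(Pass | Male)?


P(Pass | Male) = 12/(12+22) = 12/34 = 6/17

P(Pass|Male) = 6/17 ≈ 35.29%


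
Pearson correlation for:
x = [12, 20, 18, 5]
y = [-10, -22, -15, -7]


n=4, Σx=55, Σy=-54, Σxy=-865, Σx²=893, Σy²=858
r = (4×(-865) - 55×(-54))/√((4×893 - 55²)(4×858 - (-54)²))
= -490/√(547×516) = -490/√282252 ≈ -490/531.2739 ≈ -0.9223

r ≈ -0.9223


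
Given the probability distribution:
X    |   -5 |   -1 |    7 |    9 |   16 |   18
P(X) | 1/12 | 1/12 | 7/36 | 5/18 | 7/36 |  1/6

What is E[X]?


E[X] = Σ x·P(X=x)
= (-5)×(1/12) + (-1)×(1/12) + (7)×(7/36) + (9)×(5/18) + (16)×(7/36) + (18)×(1/6)
= 341/36

E[X] = 341/36


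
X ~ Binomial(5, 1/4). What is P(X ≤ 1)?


P(X ≤ 1) = Σ P(X=i) for i=0..1
P(X=0) = 243/1024
P(X=1) = 405/1024
Sum = 81/128

P(X ≤ 1) = 81/128 ≈ 63.28%


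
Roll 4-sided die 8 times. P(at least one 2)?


P(no 2)^8 = (3/4)^8 = 6561/65536
P(≥1) = 1 - 6561/65536 = 58975/65536

P = 58975/65536 ≈ 89.99%


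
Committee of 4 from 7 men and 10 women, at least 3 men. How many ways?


Count by #men:
  3M,1W: C(7,3)×C(10,1)=350
  4M,0W: C(7,4)×C(10,0)=35
Total = 385

385


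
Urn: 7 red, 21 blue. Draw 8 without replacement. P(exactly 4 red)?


Hypergeometric: C(7,4)×C(21,4)/C(28,8)
= 35×5985/3108105 = 665/9867

P(X=4) = 665/9867 ≈ 6.74%


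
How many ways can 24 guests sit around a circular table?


Circular arrangements of 24 distinct objects: fix one position to break rotational symmetry.
(n-1)! = 23! = 25852016738884976640000

25852016738884976640000


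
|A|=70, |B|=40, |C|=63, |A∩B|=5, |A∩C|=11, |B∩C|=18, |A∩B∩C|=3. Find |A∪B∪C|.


|A∪B∪C| = 70+40+63-5-11-18+3 = 142

|A∪B∪C| = 142


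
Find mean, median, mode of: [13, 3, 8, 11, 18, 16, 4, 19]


Sorted: [3, 4, 8, 11, 13, 16, 18, 19]
Mean = 92/8 = 23/2
Median = 12
Freq: {13: 1, 3: 1, 8: 1, 11: 1, 18: 1, 16: 1, 4: 1, 19: 1}
Mode: No mode

Mean=23/2, Median=12, Mode=No mode


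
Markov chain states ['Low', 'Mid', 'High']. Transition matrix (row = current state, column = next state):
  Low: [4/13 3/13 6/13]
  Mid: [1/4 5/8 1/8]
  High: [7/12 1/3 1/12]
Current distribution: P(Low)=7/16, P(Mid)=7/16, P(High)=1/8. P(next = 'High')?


P(next=High) = Σᵢ P(now=i)×P(i→High)
= 7/16×6/13 + 7/16×1/8 + 1/8×1/12
= 21/104 + 7/128 + 1/96 = 1333/4992

P = 1333/4992 ≈ 0.2670


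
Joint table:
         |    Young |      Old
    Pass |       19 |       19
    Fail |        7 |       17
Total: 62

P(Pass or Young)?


P(Pass∨Young) = P(Pass) + P(Young) - P(Pass∧Young)
= (38 + 26 - 19)/62 = 45/62

P = 45/62 ≈ 72.58%


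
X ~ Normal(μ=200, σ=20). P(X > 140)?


z = (140-200)/20 = -3.0
P(X > 140) = 1 - P(Z ≤ -3.0) = 1 - 0.0013 = 0.9987

P(X > 140) ≈ 0.9987


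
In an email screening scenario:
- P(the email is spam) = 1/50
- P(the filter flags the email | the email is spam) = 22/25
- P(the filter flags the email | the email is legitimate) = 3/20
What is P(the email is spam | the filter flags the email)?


Using Bayes' theorem:
P(A|B) = P(B|A)·P(A) / P(B)

P(the filter flags the email) = 22/25 × 1/50 + 3/20 × 49/50
= 11/625 + 147/1000 = 823/5000

P(the email is spam|the filter flags the email) = (11/625) / (823/5000) = 88/823

P(the email is spam|the filter flags the email) = 88/823 ≈ 10.69%


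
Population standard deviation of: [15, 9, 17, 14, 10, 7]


Mean = 72/6 = 12
  (15-12)²=9
  (9-12)²=9
  (17-12)²=25
  (14-12)²=4
  (10-12)²=4
  (7-12)²=25
Σ(x-μ)² = 76
σ² = 76/6 = 38/3

σ = √(38/3) ≈ 3.5590


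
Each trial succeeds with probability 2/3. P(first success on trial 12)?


Geometric: P(X=12) = (1-p)^(k-1)×p = (1/3)^11×2/3 = 2/531441

P(X=12) = 2/531441 ≈ 0.00%


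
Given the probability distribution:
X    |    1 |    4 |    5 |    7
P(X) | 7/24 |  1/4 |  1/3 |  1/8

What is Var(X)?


E[X] = 23/6
E[X²] = 75/4
Var(X) = E[X²] - (E[X])² = 75/4 - 529/36 = 73/18

Var(X) = 73/18 ≈ 4.0556


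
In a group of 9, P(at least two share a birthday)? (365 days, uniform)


P(all different) = Π(365-i)/365 for i=0..8
= 0.905376
P(match) = 1 - 0.905376 = 0.094624

P ≈ 0.0946 ≈ 9.46%


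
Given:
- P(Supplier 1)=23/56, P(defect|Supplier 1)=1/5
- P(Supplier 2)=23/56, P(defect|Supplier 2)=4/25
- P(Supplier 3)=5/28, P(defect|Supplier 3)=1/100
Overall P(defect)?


P(B) = Σ P(B|Aᵢ)×P(Aᵢ)
  1/5×23/56 = 23/280
  4/25×23/56 = 23/350
  1/100×5/28 = 1/560
Sum = 419/2800

P(defect) = 419/2800 ≈ 14.96%


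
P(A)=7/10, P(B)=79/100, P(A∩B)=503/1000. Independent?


P(A)×P(B) = 553/1000
P(A∩B) = 503/1000
Not equal → NOT independent

No, not independent


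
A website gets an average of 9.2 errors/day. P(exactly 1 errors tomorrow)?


Poisson(λ=9.2): P(X=1) = e^(-λ)×λ^k/k!
= e^(-9.2) × 9.2^1 / 1!
≈ 0.0001010394018 × 9.2 / 1 ≈ 0.000930

P(X=1) ≈ 0.000930 ≈ 0.09%


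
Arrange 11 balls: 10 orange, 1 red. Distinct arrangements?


11!/(10!×1!) = 11

11


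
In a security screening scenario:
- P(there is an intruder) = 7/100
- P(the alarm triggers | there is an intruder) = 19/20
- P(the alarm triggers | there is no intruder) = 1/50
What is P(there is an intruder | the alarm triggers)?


Using Bayes' theorem:
P(A|B) = P(B|A)·P(A) / P(B)

P(the alarm triggers) = 19/20 × 7/100 + 1/50 × 93/100
= 133/2000 + 93/5000 = 851/10000

P(there is an intruder|the alarm triggers) = (133/2000) / (851/10000) = 665/851

P(there is an intruder|the alarm triggers) = 665/851 ≈ 78.14%


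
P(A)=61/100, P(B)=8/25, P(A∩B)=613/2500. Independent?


P(A)×P(B) = 122/625
P(A∩B) = 613/2500
Not equal → NOT independent

No, not independent


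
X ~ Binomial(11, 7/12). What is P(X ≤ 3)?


P(X ≤ 3) = Σ P(X=i) for i=0..3
P(X=0) = 48828125/743008370688
P(X=1) = 751953125/743008370688
P(X=2) = 5263671875/743008370688
P(X=3) = 7369140625/247669456896
Sum = 1173828125/30958682112

P(X ≤ 3) = 1173828125/30958682112 ≈ 3.79%


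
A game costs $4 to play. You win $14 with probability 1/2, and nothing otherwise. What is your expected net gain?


E[gain] = (14-4)×1/2 + (-4)×1/2
= 5 - 2 = 3

Expected net gain = $3 ≈ $3.00


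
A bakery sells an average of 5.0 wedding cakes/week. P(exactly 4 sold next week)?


Poisson(λ=5.0): P(X=4) = e^(-λ)×λ^k/k!
= e^(-5.0) × 5.0^4 / 4!
≈ 0.006737946999 × 625 / 24 ≈ 0.175467

P(X=4) ≈ 0.175467 ≈ 17.55%


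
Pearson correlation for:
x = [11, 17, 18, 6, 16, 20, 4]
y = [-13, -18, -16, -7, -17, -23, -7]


n=7, Σx=92, Σy=-101, Σxy=-1539, Σx²=1442, Σy²=1665
r = (7×(-1539) - 92×(-101))/√((7×1442 - 92²)(7×1665 - (-101)²))
= -1481/√(1630×1454) = -1481/√2370020 ≈ -1481/1539.4869 ≈ -0.9620

r ≈ -0.9620


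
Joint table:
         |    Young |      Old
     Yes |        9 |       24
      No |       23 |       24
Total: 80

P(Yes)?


P(Yes) = (9+24)/80 = 33/80

P(Yes) = 33/80 ≈ 41.25%


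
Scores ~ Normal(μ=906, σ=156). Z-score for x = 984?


z = (x - μ)/σ = (984 - 906)/156 = 0.5

z = 0.5


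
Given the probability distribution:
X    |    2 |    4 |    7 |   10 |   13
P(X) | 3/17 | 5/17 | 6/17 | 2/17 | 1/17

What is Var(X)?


E[X] = 101/17
E[X²] = 755/17
Var(X) = E[X²] - (E[X])² = 755/17 - 10201/289 = 2634/289

Var(X) = 2634/289 ≈ 9.1142


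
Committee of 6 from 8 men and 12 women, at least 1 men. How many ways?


Count by #men:
  1M,5W: C(8,1)×C(12,5)=6336
  2M,4W: C(8,2)×C(12,4)=13860
  3M,3W: C(8,3)×C(12,3)=12320
  4M,2W: C(8,4)×C(12,2)=4620
  5M,1W: C(8,5)×C(12,1)=672
  6M,0W: C(8,6)×C(12,0)=28
Total = 37836

37836


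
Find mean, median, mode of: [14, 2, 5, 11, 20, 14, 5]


Sorted: [2, 5, 5, 11, 14, 14, 20]
Mean = 71/7
Median = 11
Freq: {14: 2, 2: 1, 5: 2, 11: 1, 20: 1}
Mode: [5, 14]

Mean=71/7, Median=11, Mode=[5, 14]


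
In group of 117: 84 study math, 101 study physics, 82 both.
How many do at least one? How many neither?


|A∪B| = 84+101-82 = 103
Neither = 117-103 = 14

At least one: 103; Neither: 14


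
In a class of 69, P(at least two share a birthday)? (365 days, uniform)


P(all different) = Π(365-i)/365 for i=0..68
= 0.001036
P(match) = 1 - 0.001036 = 0.998964

P ≈ 0.9990 ≈ 99.90%


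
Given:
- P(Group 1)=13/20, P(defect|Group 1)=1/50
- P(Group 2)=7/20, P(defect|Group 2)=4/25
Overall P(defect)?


P(B) = Σ P(B|Aᵢ)×P(Aᵢ)
  1/50×13/20 = 13/1000
  4/25×7/20 = 7/125
Sum = 69/1000

P(defect) = 69/1000 ≈ 6.90%


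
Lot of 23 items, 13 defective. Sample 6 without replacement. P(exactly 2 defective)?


Hypergeometric: C(13,2)×C(10,4)/C(23,6)
= 78×210/100947 = 780/4807

P(X=2) = 780/4807 ≈ 16.23%


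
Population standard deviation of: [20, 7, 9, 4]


Mean = 40/4 = 10
  (20-10)²=100
  (7-10)²=9
  (9-10)²=1
  (4-10)²=36
Σ(x-μ)² = 146
σ² = 146/4 = 73/2

σ = √(73/2) ≈ 6.0415


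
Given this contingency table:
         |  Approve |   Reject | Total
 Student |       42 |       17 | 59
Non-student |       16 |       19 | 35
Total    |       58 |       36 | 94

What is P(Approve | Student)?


P(Approve | Student) = 42/(42+17) = 42/59

P(Approve|Student) = 42/59 ≈ 71.19%


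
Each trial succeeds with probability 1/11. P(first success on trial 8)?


Geometric: P(X=8) = (1-p)^(k-1)×p = (10/11)^7×1/11 = 10000000/214358881

P(X=8) = 10000000/214358881 ≈ 4.67%


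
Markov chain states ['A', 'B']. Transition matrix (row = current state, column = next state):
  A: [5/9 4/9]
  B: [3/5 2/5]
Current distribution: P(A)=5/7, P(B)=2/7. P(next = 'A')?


P(next=A) = Σᵢ P(now=i)×P(i→A)
= 5/7×5/9 + 2/7×3/5
= 25/63 + 6/35 = 179/315

P = 179/315 ≈ 0.5683


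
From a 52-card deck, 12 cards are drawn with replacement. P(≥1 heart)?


P(not a heart) = 39/52 = 3/4
P(none in 12 draws) = (3/4)^12 = 531441/16777216
P(≥1 heart) = 1 - 531441/16777216 = 16245775/16777216

P = 16245775/16777216 ≈ 96.83%


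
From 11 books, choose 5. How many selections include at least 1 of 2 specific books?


Complement: C(11,5) - C(9,5) = 462 - 126 = 336

336


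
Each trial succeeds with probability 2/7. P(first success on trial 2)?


Geometric: P(X=2) = (1-p)^(k-1)×p = (5/7)^1×2/7 = 10/49

P(X=2) = 10/49 ≈ 20.41%


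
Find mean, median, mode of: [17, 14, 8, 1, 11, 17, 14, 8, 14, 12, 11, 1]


Sorted: [1, 1, 8, 8, 11, 11, 12, 14, 14, 14, 17, 17]
Mean = 128/12 = 32/3
Median = 23/2
Freq: {17: 2, 14: 3, 8: 2, 1: 2, 11: 2, 12: 1}
Mode: [14]

Mean=32/3, Median=23/2, Mode=14


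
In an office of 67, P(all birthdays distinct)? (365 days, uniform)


P(all different) = Π(365-i)/365 for i=0..66
= (365/365)×(364/365)×...×(299/365)
= 0.001560

P ≈ 0.0016 ≈ 0.16%


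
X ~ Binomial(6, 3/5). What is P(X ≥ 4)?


P(X ≥ 4) = Σ P(X=i) for i=4..6
P(X=4) = 972/3125
P(X=5) = 2916/15625
P(X=6) = 729/15625
Sum = 1701/3125

P(X ≥ 4) = 1701/3125 ≈ 54.43%


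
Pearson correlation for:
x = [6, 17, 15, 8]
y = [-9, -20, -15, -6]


n=4, Σx=46, Σy=-50, Σxy=-667, Σx²=614, Σy²=742
r = (4×(-667) - 46×(-50))/√((4×614 - 46²)(4×742 - (-50)²))
= -368/√(340×468) = -368/√159120 ≈ -368/398.8985 ≈ -0.9225

r ≈ -0.9225


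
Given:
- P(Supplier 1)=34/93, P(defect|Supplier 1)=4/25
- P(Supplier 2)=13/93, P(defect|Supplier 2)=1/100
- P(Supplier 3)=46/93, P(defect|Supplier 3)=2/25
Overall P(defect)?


P(B) = Σ P(B|Aᵢ)×P(Aᵢ)
  4/25×34/93 = 136/2325
  1/100×13/93 = 13/9300
  2/25×46/93 = 92/2325
Sum = 37/372

P(defect) = 37/372 ≈ 9.95%


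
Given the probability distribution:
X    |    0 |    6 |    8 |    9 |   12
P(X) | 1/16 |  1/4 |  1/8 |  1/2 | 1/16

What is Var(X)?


E[X] = 31/4
E[X²] = 133/2
Var(X) = E[X²] - (E[X])² = 133/2 - 961/16 = 103/16

Var(X) = 103/16 ≈ 6.4375


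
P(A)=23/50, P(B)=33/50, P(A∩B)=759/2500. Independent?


P(A)×P(B) = 759/2500
P(A∩B) = 759/2500
Equal ✓ → Independent

Yes, independent


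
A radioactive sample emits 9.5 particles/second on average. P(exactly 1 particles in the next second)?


Poisson(λ=9.5): P(X=1) = e^(-λ)×λ^k/k!
= e^(-9.5) × 9.5^1 / 1!
≈ 7.485182989e-05 × 9.5 / 1 ≈ 0.000711

P(X=1) ≈ 0.000711 ≈ 0.07%


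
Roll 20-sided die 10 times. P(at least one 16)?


P(no 16)^10 = (19/20)^10 = 6131066257801/10240000000000
P(≥1) = 1 - 6131066257801/10240000000000 = 4108933742199/10240000000000

P = 4108933742199/10240000000000 ≈ 40.13%


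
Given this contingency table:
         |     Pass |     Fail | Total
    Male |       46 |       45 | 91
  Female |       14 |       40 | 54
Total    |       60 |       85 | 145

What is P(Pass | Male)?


P(Pass | Male) = 46/(46+45) = 46/91

P(Pass|Male) = 46/91 ≈ 50.55%


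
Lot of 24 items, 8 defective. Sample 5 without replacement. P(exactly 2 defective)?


Hypergeometric: C(8,2)×C(16,3)/C(24,5)
= 28×560/42504 = 280/759

P(X=2) = 280/759 ≈ 36.89%


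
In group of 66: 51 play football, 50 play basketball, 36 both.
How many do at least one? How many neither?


|A∪B| = 51+50-36 = 65
Neither = 66-65 = 1

At least one: 65; Neither: 1


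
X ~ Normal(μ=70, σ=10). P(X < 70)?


z = (70-70)/10 = 0.0
P(Z < 0.0) = 0.5000

P(X < 70) ≈ 0.5000


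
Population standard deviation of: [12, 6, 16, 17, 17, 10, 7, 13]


Mean = 98/8 = 49/4
  (12-49/4)²=1/16
  (6-49/4)²=625/16
  (16-49/4)²=225/16
  (17-49/4)²=361/16
  (17-49/4)²=361/16
  (10-49/4)²=81/16
  (7-49/4)²=441/16
  (13-49/4)²=9/16
Σ(x-μ)² = 263/2
σ² = (263/2)/8 = 263/16

σ = √(263/16) ≈ 4.0543


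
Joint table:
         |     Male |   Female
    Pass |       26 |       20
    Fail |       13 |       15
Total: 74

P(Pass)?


P(Pass) = (26+20)/74 = 46/74 = 23/37

P(Pass) = 23/37 ≈ 62.16%


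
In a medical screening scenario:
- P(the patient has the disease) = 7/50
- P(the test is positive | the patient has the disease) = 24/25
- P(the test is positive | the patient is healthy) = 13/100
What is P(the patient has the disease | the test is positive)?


Using Bayes' theorem:
P(A|B) = P(B|A)·P(A) / P(B)

P(the test is positive) = 24/25 × 7/50 + 13/100 × 43/50
= 84/625 + 559/5000 = 1231/5000

P(the patient has the disease|the test is positive) = (84/625) / (1231/5000) = 672/1231

P(the patient has the disease|the test is positive) = 672/1231 ≈ 54.59%


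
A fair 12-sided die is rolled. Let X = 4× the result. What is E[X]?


E[die] = (1+12)/2 = 13/2
E[X] = 4 × 13/2 = 26

E[X] = 26


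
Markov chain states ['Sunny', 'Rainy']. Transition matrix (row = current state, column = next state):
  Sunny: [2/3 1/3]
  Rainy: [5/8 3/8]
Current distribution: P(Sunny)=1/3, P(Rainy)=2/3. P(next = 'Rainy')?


P(next=Rainy) = Σᵢ P(now=i)×P(i→Rainy)
= 1/3×1/3 + 2/3×3/8
= 1/9 + 1/4 = 13/36

P = 13/36 ≈ 0.3611


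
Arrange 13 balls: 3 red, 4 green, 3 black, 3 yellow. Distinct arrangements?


13!/(3!×4!×3!×3!) = 1201200

1201200


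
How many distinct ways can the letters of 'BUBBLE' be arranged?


Letters: 6, freq: {'B': 3, 'U': 1, 'L': 1, 'E': 1}
6!/(3!×1!×1!×1!) = 720/6 = 120

120


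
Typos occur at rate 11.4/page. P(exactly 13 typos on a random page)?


Poisson(λ=11.4): P(X=13) = e^(-λ)×λ^k/k!
= e^(-11.4) × 11.4^13 / 13!
≈ 1.119548484e-05 × 5.4924114946e+13 / 6227020800 ≈ 0.098747

P(X=13) ≈ 0.098747 ≈ 9.87%


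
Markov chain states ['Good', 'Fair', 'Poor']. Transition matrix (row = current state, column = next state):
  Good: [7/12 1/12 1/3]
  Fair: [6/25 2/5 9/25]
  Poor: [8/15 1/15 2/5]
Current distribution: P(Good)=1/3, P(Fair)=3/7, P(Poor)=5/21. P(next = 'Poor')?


P(next=Poor) = Σᵢ P(now=i)×P(i→Poor)
= 1/3×1/3 + 3/7×9/25 + 5/21×2/5
= 1/9 + 27/175 + 2/21 = 568/1575

P = 568/1575 ≈ 0.3606


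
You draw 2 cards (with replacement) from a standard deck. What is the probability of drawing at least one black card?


P(not a black card) = 26/52 = 1/2
P(none in 2 draws) = (1/2)^2 = 1/4
P(≥1 black card) = 1 - 1/4 = 3/4

P = 3/4 ≈ 75.00%


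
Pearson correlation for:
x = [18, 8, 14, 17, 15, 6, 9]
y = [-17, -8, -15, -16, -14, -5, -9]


n=7, Σx=87, Σy=-84, Σxy=-1173, Σx²=1215, Σy²=1136
r = (7×(-1173) - 87×(-84))/√((7×1215 - 87²)(7×1136 - (-84)²))
= -903/√(936×896) = -903/√838656 ≈ -903/915.7816 ≈ -0.9860

r ≈ -0.9860


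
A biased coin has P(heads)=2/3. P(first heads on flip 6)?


Geometric: P(X=6) = (1-p)^(k-1)×p = (1/3)^5×2/3 = 2/729

P(X=6) = 2/729 ≈ 0.27%


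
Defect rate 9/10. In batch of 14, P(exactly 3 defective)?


Binomial: P(X=3) = C(14,3)×p^3×(1-p)^11
= 364 × 729/1000 × 1/100000000000 = 66339/25000000000000

P(X=3) = 66339/25000000000000 ≈ 0.00%


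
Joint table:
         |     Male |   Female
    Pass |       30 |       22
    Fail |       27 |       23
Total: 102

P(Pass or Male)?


P(Pass∨Male) = P(Pass) + P(Male) - P(Pass∧Male)
= (52 + 57 - 30)/102 = 79/102

P = 79/102 ≈ 77.45%


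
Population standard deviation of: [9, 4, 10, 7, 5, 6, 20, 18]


Mean = 79/8
  (9-79/8)²=49/64
  (4-79/8)²=2209/64
  (10-79/8)²=1/64
  (7-79/8)²=529/64
  (5-79/8)²=1521/64
  (6-79/8)²=961/64
  (20-79/8)²=6561/64
  (18-79/8)²=4225/64
Σ(x-μ)² = 2007/8
σ² = (2007/8)/8 = 2007/64

σ = √(2007/64) ≈ 5.5999


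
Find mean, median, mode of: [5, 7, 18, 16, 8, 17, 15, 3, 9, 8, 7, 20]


Sorted: [3, 5, 7, 7, 8, 8, 9, 15, 16, 17, 18, 20]
Mean = 133/12
Median = 17/2
Freq: {5: 1, 7: 2, 18: 1, 16: 1, 8: 2, 17: 1, 15: 1, 3: 1, 9: 1, 20: 1}
Mode: [7, 8]

Mean=133/12, Median=17/2, Mode=[7, 8]


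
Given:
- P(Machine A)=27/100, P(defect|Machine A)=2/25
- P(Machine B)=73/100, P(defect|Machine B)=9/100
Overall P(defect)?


P(B) = Σ P(B|Aᵢ)×P(Aᵢ)
  2/25×27/100 = 27/1250
  9/100×73/100 = 657/10000
Sum = 873/10000

P(defect) = 873/10000 ≈ 8.73%


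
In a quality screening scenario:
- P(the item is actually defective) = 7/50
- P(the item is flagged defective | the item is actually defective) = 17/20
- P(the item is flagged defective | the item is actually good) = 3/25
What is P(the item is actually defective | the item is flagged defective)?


Using Bayes' theorem:
P(A|B) = P(B|A)·P(A) / P(B)

P(the item is flagged defective) = 17/20 × 7/50 + 3/25 × 43/50
= 119/1000 + 129/1250 = 1111/5000

P(the item is actually defective|the item is flagged defective) = (119/1000) / (1111/5000) = 595/1111

P(the item is actually defective|the item is flagged defective) = 595/1111 ≈ 53.56%


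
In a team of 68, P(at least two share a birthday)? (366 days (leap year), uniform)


P(all different) = Π(366-i)/366 for i=0..67
= 0.001299
P(match) = 1 - 0.001299 = 0.998701

P ≈ 0.9987 ≈ 99.87%


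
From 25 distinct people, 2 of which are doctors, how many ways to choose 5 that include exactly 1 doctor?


Choose 1 of the 2 doctors and 4 of the other 23 people:
C(2,1)×C(23,4) = 2×8855 = 17710

17710


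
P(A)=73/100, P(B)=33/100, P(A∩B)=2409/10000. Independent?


P(A)×P(B) = 2409/10000
P(A∩B) = 2409/10000
Equal ✓ → Independent

Yes, independent


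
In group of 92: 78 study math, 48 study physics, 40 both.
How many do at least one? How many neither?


|A∪B| = 78+48-40 = 86
Neither = 92-86 = 6

At least one: 86; Neither: 6


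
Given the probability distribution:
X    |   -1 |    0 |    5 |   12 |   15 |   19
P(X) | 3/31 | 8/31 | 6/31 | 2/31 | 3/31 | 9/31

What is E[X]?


E[X] = Σ x·P(X=x)
= (-1)×(3/31) + (0)×(8/31) + (5)×(6/31) + (12)×(2/31) + (15)×(3/31) + (19)×(9/31)
= 267/31

E[X] = 267/31


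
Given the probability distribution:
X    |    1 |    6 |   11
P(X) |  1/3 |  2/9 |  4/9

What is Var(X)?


E[X] = 59/9
E[X²] = 559/9
Var(X) = E[X²] - (E[X])² = 559/9 - 3481/81 = 1550/81

Var(X) = 1550/81 ≈ 19.1358


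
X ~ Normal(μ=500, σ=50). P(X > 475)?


z = (475-500)/50 = -0.5
P(X > 475) = 1 - P(Z ≤ -0.5) = 1 - 0.3085 = 0.6915

P(X > 475) ≈ 0.6915


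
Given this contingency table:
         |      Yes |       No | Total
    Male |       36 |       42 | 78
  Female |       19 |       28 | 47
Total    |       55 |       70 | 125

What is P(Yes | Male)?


P(Yes | Male) = 36/(36+42) = 36/78 = 6/13

P(Yes|Male) = 6/13 ≈ 46.15%


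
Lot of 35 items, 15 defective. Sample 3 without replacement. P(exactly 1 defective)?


Hypergeometric: C(15,1)×C(20,2)/C(35,3)
= 15×190/6545 = 570/1309

P(X=1) = 570/1309 ≈ 43.54%


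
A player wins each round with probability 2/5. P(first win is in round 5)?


Geometric: P(X=5) = (1-p)^(k-1)×p = (3/5)^4×2/5 = 162/3125

P(X=5) = 162/3125 ≈ 5.18%


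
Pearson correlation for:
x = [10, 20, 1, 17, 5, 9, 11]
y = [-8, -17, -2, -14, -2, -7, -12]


n=7, Σx=73, Σy=-62, Σxy=-865, Σx²=1017, Σy²=750
r = (7×(-865) - 73×(-62))/√((7×1017 - 73²)(7×750 - (-62)²))
= -1529/√(1790×1406) = -1529/√2516740 ≈ -1529/1586.4237 ≈ -0.9638

r ≈ -0.9638


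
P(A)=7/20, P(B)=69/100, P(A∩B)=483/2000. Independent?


P(A)×P(B) = 483/2000
P(A∩B) = 483/2000
Equal ✓ → Independent

Yes, independent


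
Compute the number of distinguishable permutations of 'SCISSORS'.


Letters: 8, freq: {'S': 4, 'C': 1, 'I': 1, 'O': 1, 'R': 1}
8!/(4!×1!×1!×1!×1!) = 40320/24 = 1680

1680


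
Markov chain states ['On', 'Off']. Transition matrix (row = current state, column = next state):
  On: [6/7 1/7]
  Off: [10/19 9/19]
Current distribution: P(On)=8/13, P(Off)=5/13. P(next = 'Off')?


P(next=Off) = Σᵢ P(now=i)×P(i→Off)
= 8/13×1/7 + 5/13×9/19
= 8/91 + 45/247 = 467/1729

P = 467/1729 ≈ 0.2701


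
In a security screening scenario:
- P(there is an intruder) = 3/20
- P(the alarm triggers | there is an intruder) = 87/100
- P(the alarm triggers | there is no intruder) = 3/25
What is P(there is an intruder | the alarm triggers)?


Using Bayes' theorem:
P(A|B) = P(B|A)·P(A) / P(B)

P(the alarm triggers) = 87/100 × 3/20 + 3/25 × 17/20
= 261/2000 + 51/500 = 93/400

P(there is an intruder|the alarm triggers) = (261/2000) / (93/400) = 87/155

P(there is an intruder|the alarm triggers) = 87/155 ≈ 56.13%


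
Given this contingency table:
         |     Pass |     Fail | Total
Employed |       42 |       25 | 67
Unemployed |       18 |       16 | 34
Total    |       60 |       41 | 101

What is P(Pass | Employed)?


P(Pass | Employed) = 42/(42+25) = 42/67

P(Pass|Employed) = 42/67 ≈ 62.69%


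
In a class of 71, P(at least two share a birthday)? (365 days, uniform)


P(all different) = Π(365-i)/365 for i=0..70
= 0.000679
P(match) = 1 - 0.000679 = 0.999321

P ≈ 0.9993 ≈ 99.93%


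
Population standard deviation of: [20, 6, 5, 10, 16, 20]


Mean = 77/6
  (20-77/6)²=1849/36
  (6-77/6)²=1681/36
  (5-77/6)²=2209/36
  (10-77/6)²=289/36
  (16-77/6)²=361/36
  (20-77/6)²=1849/36
Σ(x-μ)² = 1373/6
σ² = (1373/6)/6 = 1373/36

σ = √(1373/36) ≈ 6.1757


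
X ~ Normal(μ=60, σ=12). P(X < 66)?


z = (66-60)/12 = 0.5
P(Z < 0.5) = 0.6915

P(X < 66) ≈ 0.6915


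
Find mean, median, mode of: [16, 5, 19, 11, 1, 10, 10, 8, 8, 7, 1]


Sorted: [1, 1, 5, 7, 8, 8, 10, 10, 11, 16, 19]
Mean = 96/11
Median = 8
Freq: {16: 1, 5: 1, 19: 1, 11: 1, 1: 2, 10: 2, 8: 2, 7: 1}
Mode: [1, 8, 10]

Mean=96/11, Median=8, Mode=[1, 8, 10]


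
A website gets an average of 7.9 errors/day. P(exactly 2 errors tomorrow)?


Poisson(λ=7.9): P(X=2) = e^(-λ)×λ^k/k!
= e^(-7.9) × 7.9^2 / 2!
≈ 0.0003707435405 × 62.41 / 2 ≈ 0.011569

P(X=2) ≈ 0.011569 ≈ 1.16%


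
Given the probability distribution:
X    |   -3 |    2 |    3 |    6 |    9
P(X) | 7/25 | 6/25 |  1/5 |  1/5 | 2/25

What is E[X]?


E[X] = Σ x·P(X=x)
= (-3)×(7/25) + (2)×(6/25) + (3)×(1/5) + (6)×(1/5) + (9)×(2/25)
= 54/25

E[X] = 54/25


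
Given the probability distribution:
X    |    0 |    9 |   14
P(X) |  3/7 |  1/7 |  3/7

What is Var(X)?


E[X] = 51/7
E[X²] = 669/7
Var(X) = E[X²] - (E[X])² = 669/7 - 2601/49 = 2082/49

Var(X) = 2082/49 ≈ 42.4898


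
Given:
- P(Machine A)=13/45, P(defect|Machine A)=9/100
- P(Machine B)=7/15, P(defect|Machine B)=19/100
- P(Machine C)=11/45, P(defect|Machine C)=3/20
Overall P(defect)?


P(B) = Σ P(B|Aᵢ)×P(Aᵢ)
  9/100×13/45 = 13/500
  19/100×7/15 = 133/1500
  3/20×11/45 = 11/300
Sum = 227/1500

P(defect) = 227/1500 ≈ 15.13%


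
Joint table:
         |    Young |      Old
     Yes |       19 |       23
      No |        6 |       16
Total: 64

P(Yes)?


P(Yes) = (19+23)/64 = 42/64 = 21/32

P(Yes) = 21/32 ≈ 65.62%


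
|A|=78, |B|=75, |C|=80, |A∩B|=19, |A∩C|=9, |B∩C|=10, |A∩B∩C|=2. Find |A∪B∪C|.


|A∪B∪C| = 78+75+80-19-9-10+2 = 197

|A∪B∪C| = 197


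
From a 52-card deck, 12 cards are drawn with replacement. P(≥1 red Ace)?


P(not a red Ace) = 50/52 = 25/26
P(none in 12 draws) = (25/26)^12 = 59604644775390625/95428956661682176
P(≥1 red Ace) = 1 - 59604644775390625/95428956661682176 = 35824311886291551/95428956661682176

P = 35824311886291551/95428956661682176 ≈ 37.54%


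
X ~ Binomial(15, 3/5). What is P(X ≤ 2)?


P(X ≤ 2) = Σ P(X=i) for i=0..2
P(X=0) = 32768/30517578125
P(X=1) = 147456/6103515625
P(X=2) = 1548288/6103515625
Sum = 8511488/30517578125

P(X ≤ 2) = 8511488/30517578125 ≈ 0.03%


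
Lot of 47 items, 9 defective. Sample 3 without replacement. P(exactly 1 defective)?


Hypergeometric: C(9,1)×C(38,2)/C(47,3)
= 9×703/16215 = 2109/5405

P(X=1) = 2109/5405 ≈ 39.02%


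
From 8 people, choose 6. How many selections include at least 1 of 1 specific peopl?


Complement: C(8,6) - C(7,6) = 28 - 7 = 21

21


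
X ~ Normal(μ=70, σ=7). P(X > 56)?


z = (56-70)/7 = -2.0
P(X > 56) = 1 - P(Z ≤ -2.0) = 1 - 0.0228 = 0.9772

P(X > 56) ≈ 0.9772


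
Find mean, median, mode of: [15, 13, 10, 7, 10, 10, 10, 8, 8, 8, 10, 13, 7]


Sorted: [7, 7, 8, 8, 8, 10, 10, 10, 10, 10, 13, 13, 15]
Mean = 129/13
Median = 10
Freq: {15: 1, 13: 2, 10: 5, 7: 2, 8: 3}
Mode: [10]

Mean=129/13, Median=10, Mode=10


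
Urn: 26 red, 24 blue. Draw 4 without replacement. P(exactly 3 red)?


Hypergeometric: C(26,3)×C(24,1)/C(50,4)
= 2600×24/230300 = 624/2303

P(X=3) = 624/2303 ≈ 27.10%


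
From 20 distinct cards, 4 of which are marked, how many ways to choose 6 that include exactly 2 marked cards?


Choose 2 of the 4 marked cards and 4 of the other 16 cards:
C(4,2)×C(16,4) = 6×1820 = 10920

10920


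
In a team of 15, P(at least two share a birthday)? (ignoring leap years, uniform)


P(all different) = Π(365-i)/365 for i=0..14
= 0.747099
P(match) = 1 - 0.747099 = 0.252901

P ≈ 0.2529 ≈ 25.29%


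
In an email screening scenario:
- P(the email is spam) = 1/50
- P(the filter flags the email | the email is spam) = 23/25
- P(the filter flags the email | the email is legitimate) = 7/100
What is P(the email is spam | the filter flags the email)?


Using Bayes' theorem:
P(A|B) = P(B|A)·P(A) / P(B)

P(the filter flags the email) = 23/25 × 1/50 + 7/100 × 49/50
= 23/1250 + 343/5000 = 87/1000

P(the email is spam|the filter flags the email) = (23/1250) / (87/1000) = 92/435

P(the email is spam|the filter flags the email) = 92/435 ≈ 21.15%


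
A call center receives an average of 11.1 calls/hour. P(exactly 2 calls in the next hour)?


Poisson(λ=11.1): P(X=2) = e^(-λ)×λ^k/k!
= e^(-11.1) × 11.1^2 / 2!
≈ 1.511232382e-05 × 123.21 / 2 ≈ 0.000931

P(X=2) ≈ 0.000931 ≈ 0.09%


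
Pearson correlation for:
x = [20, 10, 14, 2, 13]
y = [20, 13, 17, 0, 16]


n=5, Σx=59, Σy=66, Σxy=976, Σx²=869, Σy²=1114
r = (5×976 - 59×66)/√((5×869 - 59²)(5×1114 - 66²))
= 986/√(864×1214) = 986/√1048896 ≈ 986/1024.1562 ≈ 0.9627

r ≈ 0.9627


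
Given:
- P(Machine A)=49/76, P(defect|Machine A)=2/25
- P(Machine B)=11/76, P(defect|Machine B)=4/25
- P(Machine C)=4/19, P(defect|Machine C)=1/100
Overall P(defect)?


P(B) = Σ P(B|Aᵢ)×P(Aᵢ)
  2/25×49/76 = 49/950
  4/25×11/76 = 11/475
  1/100×4/19 = 1/475
Sum = 73/950

P(defect) = 73/950 ≈ 7.68%


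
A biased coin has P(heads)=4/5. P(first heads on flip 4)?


Geometric: P(X=4) = (1-p)^(k-1)×p = (1/5)^3×4/5 = 4/625

P(X=4) = 4/625 ≈ 0.64%


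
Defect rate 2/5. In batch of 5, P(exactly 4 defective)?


Binomial: P(X=4) = C(5,4)×p^4×(1-p)^1
= 5 × 16/625 × 3/5 = 48/625

P(X=4) = 48/625 ≈ 7.68%


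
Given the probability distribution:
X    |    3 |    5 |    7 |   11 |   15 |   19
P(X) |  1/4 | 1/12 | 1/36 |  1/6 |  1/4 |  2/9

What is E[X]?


E[X] = Σ x·P(X=x)
= (3)×(1/4) + (5)×(1/12) + (7)×(1/36) + (11)×(1/6) + (15)×(1/4) + (19)×(2/9)
= 67/6

E[X] = 67/6


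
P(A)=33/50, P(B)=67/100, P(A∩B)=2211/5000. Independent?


P(A)×P(B) = 2211/5000
P(A∩B) = 2211/5000
Equal ✓ → Independent

Yes, independent


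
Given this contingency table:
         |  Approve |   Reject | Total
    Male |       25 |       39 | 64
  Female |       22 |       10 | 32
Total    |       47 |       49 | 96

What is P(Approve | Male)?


P(Approve | Male) = 25/(25+39) = 25/64

P(Approve|Male) = 25/64 ≈ 39.06%


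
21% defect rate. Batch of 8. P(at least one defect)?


P(all good) = (79/100)^8 = 1517108809906561/10000000000000000
P(≥1 defect) = 8482891190093439/10000000000000000

P = 8482891190093439/10000000000000000 ≈ 84.83%


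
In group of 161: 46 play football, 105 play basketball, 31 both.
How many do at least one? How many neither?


|A∪B| = 46+105-31 = 120
Neither = 161-120 = 41

At least one: 120; Neither: 41


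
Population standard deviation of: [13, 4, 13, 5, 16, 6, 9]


Mean = 66/7
  (13-66/7)²=625/49
  (4-66/7)²=1444/49
  (13-66/7)²=625/49
  (5-66/7)²=961/49
  (16-66/7)²=2116/49
  (6-66/7)²=576/49
  (9-66/7)²=9/49
Σ(x-μ)² = 908/7
σ² = (908/7)/7 = 908/49

σ = √(908/49) ≈ 4.3047


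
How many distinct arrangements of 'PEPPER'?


Letters: 6, freq: {'P': 3, 'E': 2, 'R': 1}
6!/(3!×2!×1!) = 720/12 = 60

60


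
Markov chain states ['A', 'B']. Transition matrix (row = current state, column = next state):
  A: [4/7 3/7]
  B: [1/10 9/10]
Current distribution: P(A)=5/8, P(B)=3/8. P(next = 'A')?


P(next=A) = Σᵢ P(now=i)×P(i→A)
= 5/8×4/7 + 3/8×1/10
= 5/14 + 3/80 = 221/560

P = 221/560 ≈ 0.3946


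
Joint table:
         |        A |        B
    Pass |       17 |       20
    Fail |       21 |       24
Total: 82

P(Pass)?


P(Pass) = (17+20)/82 = 37/82

P(Pass) = 37/82 ≈ 45.12%


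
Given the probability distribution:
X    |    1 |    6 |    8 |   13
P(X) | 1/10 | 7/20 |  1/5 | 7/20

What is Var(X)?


E[X] = 167/20
E[X²] = 1693/20
Var(X) = E[X²] - (E[X])² = 1693/20 - 27889/400 = 5971/400

Var(X) = 5971/400 ≈ 14.9275


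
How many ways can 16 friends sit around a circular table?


Circular arrangements of 16 distinct objects: fix one position to break rotational symmetry.
(n-1)! = 15! = 1307674368000

1307674368000


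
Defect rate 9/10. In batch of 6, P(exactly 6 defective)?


Binomial: P(X=6) = C(6,6)×p^6×(1-p)^0
= 1 × 531441/1000000 × 1 = 531441/1000000

P(X=6) = 531441/1000000 ≈ 53.14%


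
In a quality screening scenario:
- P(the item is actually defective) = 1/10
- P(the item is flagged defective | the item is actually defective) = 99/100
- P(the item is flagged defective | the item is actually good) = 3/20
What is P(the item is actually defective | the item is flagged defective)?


Using Bayes' theorem:
P(A|B) = P(B|A)·P(A) / P(B)

P(the item is flagged defective) = 99/100 × 1/10 + 3/20 × 9/10
= 99/1000 + 27/200 = 117/500

P(the item is actually defective|the item is flagged defective) = (99/1000) / (117/500) = 11/26

P(the item is actually defective|the item is flagged defective) = 11/26 ≈ 42.31%


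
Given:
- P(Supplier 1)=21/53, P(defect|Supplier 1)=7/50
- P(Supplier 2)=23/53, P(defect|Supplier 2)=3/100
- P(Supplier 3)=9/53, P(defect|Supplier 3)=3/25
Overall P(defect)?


P(B) = Σ P(B|Aᵢ)×P(Aᵢ)
  7/50×21/53 = 147/2650
  3/100×23/53 = 69/5300
  3/25×9/53 = 27/1325
Sum = 471/5300

P(defect) = 471/5300 ≈ 8.89%


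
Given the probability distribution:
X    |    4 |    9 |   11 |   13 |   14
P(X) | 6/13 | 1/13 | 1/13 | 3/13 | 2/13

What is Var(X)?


E[X] = 111/13
E[X²] = 1197/13
Var(X) = E[X²] - (E[X])² = 1197/13 - 12321/169 = 3240/169

Var(X) = 3240/169 ≈ 19.1716


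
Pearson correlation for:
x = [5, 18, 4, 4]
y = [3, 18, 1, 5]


n=4, Σx=31, Σy=27, Σxy=363, Σx²=381, Σy²=359
r = (4×363 - 31×27)/√((4×381 - 31²)(4×359 - 27²))
= 615/√(563×707) = 615/√398041 ≈ 615/630.9049 ≈ 0.9748

r ≈ 0.9748


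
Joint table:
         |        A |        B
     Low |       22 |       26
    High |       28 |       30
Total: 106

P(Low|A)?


P(Low|A) = 22/(22+28) = 22/50 = 11/25

P = 11/25 ≈ 44.00%


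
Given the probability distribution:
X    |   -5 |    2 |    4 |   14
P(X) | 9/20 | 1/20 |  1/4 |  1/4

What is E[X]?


E[X] = Σ x·P(X=x)
= (-5)×(9/20) + (2)×(1/20) + (4)×(1/4) + (14)×(1/4)
= 47/20

E[X] = 47/20


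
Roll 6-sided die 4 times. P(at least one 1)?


P(no 1)^4 = (5/6)^4 = 625/1296
P(≥1) = 1 - 625/1296 = 671/1296

P = 671/1296 ≈ 51.77%


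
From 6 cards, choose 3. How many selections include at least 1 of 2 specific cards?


Complement: C(6,3) - C(4,3) = 20 - 4 = 16

16


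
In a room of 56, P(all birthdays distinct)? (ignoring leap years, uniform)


P(all different) = Π(365-i)/365 for i=0..55
= (365/365)×(364/365)×...×(310/365)
= 0.011668

P ≈ 0.0117 ≈ 1.17%


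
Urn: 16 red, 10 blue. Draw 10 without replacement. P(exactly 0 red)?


Hypergeometric: C(16,0)×C(10,10)/C(26,10)
= 1×1/5311735 = 1/5311735

P(X=0) = 1/5311735 ≈ 0.00%


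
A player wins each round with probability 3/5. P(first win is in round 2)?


Geometric: P(X=2) = (1-p)^(k-1)×p = (2/5)^1×3/5 = 6/25

P(X=2) = 6/25 ≈ 24.00%


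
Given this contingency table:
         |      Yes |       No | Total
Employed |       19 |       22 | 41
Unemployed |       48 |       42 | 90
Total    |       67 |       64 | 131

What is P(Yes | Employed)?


P(Yes | Employed) = 19/(19+22) = 19/41

P(Yes|Employed) = 19/41 ≈ 46.34%


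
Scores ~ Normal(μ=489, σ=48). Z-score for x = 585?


z = (x - μ)/σ = (585 - 489)/48 = 2.0

z = 2.0


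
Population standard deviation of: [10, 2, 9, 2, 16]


Mean = 39/5
  (10-39/5)²=121/25
  (2-39/5)²=841/25
  (9-39/5)²=36/25
  (2-39/5)²=841/25
  (16-39/5)²=1681/25
Σ(x-μ)² = 704/5
σ² = (704/5)/5 = 704/25

σ = √(704/25) ≈ 5.3066
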